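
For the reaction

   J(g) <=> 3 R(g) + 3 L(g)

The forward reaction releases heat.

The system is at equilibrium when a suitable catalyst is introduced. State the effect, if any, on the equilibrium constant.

unchanged

The equilibrium constant depends only on temperature. This perturbation changes neither the position of equilibrium nor K.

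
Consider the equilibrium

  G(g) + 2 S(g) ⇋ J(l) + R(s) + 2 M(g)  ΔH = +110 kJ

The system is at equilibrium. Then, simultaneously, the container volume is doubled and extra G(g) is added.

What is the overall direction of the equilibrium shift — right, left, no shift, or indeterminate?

Gas moles: reactants 3, products 2 (Δn_gas = -1). Expansion shifts the system toward the side with more moles of gas — to the left.
Adding G (g), a reactant, drives the reaction to the right.
The individual effects push in opposite directions; without quantitative information the net direction cannot be determined.

cannot be determined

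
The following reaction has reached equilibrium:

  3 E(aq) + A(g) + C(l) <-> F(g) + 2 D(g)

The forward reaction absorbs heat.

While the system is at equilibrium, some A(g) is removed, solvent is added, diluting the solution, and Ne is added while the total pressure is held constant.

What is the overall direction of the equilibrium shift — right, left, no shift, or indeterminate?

cannot be determined

Removing A (g), a reactant, drives the reaction to the left.
Dilution lowers every aqueous concentration by the same factor. Δn_aq = 0 − 3 = -3, so the system shifts toward the side with more dissolved moles — to the left.
Adding inert gas at constant total pressure expands the volume and lowers every reacting partial pressure. With Δn_gas = 3 − 1 = +2, Q moves away from K toward the side with fewer gas moles, so the system shifts toward the side with more gas moles — to the right.
The individual effects push in opposite directions; without quantitative information the net direction cannot be determined.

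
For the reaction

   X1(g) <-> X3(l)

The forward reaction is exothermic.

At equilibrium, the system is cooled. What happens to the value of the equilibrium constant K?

increases

K depends on temperature via the van 't Hoff relation. The forward reaction is exothermic, so lowering T increases K.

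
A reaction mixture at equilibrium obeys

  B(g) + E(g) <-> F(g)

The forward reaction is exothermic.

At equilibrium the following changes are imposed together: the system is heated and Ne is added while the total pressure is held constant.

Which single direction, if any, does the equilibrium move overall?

The forward reaction is exothermic. Raising T favours the endothermic direction — shift to the left.
Adding inert gas at constant total pressure expands the volume and lowers every reacting partial pressure. With Δn_gas = 1 − 2 = -1, Q moves away from K toward the side with fewer gas moles, so the system shifts toward the side with more gas moles — to the left.
All effects act in the same direction — net shift to the left.

left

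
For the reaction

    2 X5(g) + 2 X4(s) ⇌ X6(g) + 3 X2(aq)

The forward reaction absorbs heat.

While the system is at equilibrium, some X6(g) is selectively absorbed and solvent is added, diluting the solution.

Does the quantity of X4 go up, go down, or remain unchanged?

Removing X6 (g), a product, drives the reaction to the right.
Dilution lowers every aqueous concentration by the same factor. Δn_aq = 3 − 0 = +3, so the system shifts toward the side with more dissolved moles — to the right.
The net shift is to the right. X4 is a reactant, so its amount decreases.

decreases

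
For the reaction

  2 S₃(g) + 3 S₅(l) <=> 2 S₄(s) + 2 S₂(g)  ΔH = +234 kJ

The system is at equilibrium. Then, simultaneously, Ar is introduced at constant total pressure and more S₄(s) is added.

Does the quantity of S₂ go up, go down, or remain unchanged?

Adding inert gas at constant total pressure expands the volume, scaling every reacting partial pressure by the same factor. Δn_gas = 2 − 2 = 0, so Q is unchanged — no shift.
S₄ is a pure solid; its activity is 1 regardless of amount, so Q is unaffected — no shift from this change.
No net shift occurs, so the amount of S₂ is unchanged.

unchanged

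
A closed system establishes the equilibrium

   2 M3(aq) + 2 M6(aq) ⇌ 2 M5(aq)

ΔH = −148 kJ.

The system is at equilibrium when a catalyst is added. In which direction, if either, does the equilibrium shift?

A catalyst speeds both forward and reverse rates equally; it changes neither Q nor K — no shift from this change.

no shift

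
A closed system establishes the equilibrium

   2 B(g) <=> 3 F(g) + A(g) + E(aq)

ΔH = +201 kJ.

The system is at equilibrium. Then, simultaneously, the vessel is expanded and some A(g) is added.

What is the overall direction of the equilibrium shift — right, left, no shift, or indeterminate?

Gas moles: reactants 2, products 4 (Δn_gas = +2). Expansion shifts the system toward the side with more moles of gas — to the right.
Adding A (g), a product, drives the reaction to the left.
The individual effects push in opposite directions; without quantitative information the net direction cannot be determined.

cannot be determined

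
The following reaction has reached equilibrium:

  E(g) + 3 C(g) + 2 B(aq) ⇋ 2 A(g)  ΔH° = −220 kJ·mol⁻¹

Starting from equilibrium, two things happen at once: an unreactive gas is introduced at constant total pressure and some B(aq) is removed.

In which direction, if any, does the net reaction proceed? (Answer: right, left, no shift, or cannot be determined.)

Adding inert gas at constant total pressure expands the volume and lowers every reacting partial pressure. With Δn_gas = 2 − 4 = -2, Q moves away from K toward the side with fewer gas moles, so the system shifts toward the side with more gas moles — to the left.
Removing B (aq), a reactant, drives the reaction to the left.
All effects act in the same direction — net shift to the left.

left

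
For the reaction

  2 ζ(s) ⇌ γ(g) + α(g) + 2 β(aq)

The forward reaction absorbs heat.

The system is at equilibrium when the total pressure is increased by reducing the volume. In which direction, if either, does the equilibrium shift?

Gas moles: reactants 0, products 2 (Δn_gas = +2). Compression shifts the system toward the side with fewer moles of gas — to the left.

left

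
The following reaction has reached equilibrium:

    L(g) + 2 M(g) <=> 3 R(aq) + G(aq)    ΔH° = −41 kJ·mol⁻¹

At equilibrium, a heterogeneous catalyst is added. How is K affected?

The equilibrium constant depends only on temperature. This perturbation changes neither the position of equilibrium nor K.

unchanged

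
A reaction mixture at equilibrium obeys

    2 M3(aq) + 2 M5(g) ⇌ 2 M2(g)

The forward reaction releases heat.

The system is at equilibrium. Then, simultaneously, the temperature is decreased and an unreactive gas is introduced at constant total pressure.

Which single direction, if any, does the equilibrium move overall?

right

The forward reaction is exothermic. Lowering T favours the exothermic direction — shift to the right.
Adding inert gas at constant total pressure expands the volume, scaling every reacting partial pressure by the same factor. Δn_gas = 2 − 2 = 0, so Q is unchanged — no shift.
Only the nonzero effect(s) matter; the net shift is to the right.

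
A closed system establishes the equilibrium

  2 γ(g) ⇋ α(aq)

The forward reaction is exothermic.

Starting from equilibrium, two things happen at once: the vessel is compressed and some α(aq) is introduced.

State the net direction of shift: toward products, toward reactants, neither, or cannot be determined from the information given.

cannot be determined

Gas moles: reactants 2, products 0 (Δn_gas = -2). Compression shifts the system toward the side with fewer moles of gas — to the right.
Adding α (aq), a product, drives the reaction to the left.
The individual effects push in opposite directions; without quantitative information the net direction cannot be determined.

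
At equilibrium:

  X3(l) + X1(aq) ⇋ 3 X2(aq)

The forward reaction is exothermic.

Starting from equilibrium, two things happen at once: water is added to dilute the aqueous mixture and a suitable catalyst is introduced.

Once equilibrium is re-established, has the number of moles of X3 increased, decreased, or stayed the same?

Dilution lowers every aqueous concentration by the same factor. Δn_aq = 3 − 1 = +2, so the system shifts toward the side with more dissolved moles — to the right.
A catalyst speeds both forward and reverse rates equally; it changes neither Q nor K — no shift from this change.
The net shift is to the right. X3 is a reactant, so its amount decreases.

decreases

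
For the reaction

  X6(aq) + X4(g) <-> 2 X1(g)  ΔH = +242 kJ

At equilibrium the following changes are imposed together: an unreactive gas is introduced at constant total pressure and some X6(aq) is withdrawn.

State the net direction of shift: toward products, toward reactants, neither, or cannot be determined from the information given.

Adding inert gas at constant total pressure expands the volume and lowers every reacting partial pressure. With Δn_gas = 2 − 1 = +1, Q moves away from K toward the side with fewer gas moles, so the system shifts toward the side with more gas moles — to the right.
Removing X6 (aq), a reactant, drives the reaction to the left.
The individual effects push in opposite directions; without quantitative information the net direction cannot be determined.

cannot be determined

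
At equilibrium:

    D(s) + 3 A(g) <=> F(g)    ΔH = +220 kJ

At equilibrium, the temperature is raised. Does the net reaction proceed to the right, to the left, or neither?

right

The forward reaction is endothermic. Raising T favours the endothermic direction — shift to the right.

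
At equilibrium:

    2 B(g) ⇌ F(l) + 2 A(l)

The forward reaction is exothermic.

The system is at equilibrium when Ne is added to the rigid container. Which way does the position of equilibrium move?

At constant volume, adding an inert gas leaves every reacting species' partial pressure unchanged, so Q is unchanged — no shift from this change.

no shift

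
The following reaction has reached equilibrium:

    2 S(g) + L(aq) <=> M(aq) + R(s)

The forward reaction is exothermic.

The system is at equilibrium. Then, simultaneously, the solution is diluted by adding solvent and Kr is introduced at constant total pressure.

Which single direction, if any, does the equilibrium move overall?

left

Dilution scales every aqueous concentration by the same factor. Δn_aq = 1 − 1 = 0, so Q is unchanged — no shift.
Adding inert gas at constant total pressure expands the volume and lowers every reacting partial pressure. With Δn_gas = 0 − 2 = -2, Q moves away from K toward the side with fewer gas moles, so the system shifts toward the side with more gas moles — to the left.
Only the nonzero effect(s) matter; the net shift is to the left.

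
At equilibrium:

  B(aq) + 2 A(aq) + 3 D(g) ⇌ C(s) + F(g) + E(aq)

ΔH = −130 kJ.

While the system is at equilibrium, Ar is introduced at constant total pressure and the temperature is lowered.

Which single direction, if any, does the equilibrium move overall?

Adding inert gas at constant total pressure expands the volume and lowers every reacting partial pressure. With Δn_gas = 1 − 3 = -2, Q moves away from K toward the side with fewer gas moles, so the system shifts toward the side with more gas moles — to the left.
The forward reaction is exothermic. Lowering T favours the exothermic direction — shift to the right.
The individual effects push in opposite directions; without quantitative information the net direction cannot be determined.

cannot be determined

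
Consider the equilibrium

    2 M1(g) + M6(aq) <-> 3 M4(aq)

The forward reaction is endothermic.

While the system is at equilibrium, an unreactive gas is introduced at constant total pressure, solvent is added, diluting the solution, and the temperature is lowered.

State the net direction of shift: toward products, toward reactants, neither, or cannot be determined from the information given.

Adding inert gas at constant total pressure expands the volume and lowers every reacting partial pressure. With Δn_gas = 0 − 2 = -2, Q moves away from K toward the side with fewer gas moles, so the system shifts toward the side with more gas moles — to the left.
Dilution lowers every aqueous concentration by the same factor. Δn_aq = 3 − 1 = +2, so the system shifts toward the side with more dissolved moles — to the right.
The forward reaction is endothermic. Lowering T favours the exothermic direction — shift to the left.
The individual effects push in opposite directions; without quantitative information the net direction cannot be determined.

cannot be determined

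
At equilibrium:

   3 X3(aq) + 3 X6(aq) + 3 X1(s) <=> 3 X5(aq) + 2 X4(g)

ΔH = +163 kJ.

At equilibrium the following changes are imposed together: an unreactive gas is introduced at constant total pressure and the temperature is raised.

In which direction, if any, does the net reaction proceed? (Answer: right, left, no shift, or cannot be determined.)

Adding inert gas at constant total pressure expands the volume and lowers every reacting partial pressure. With Δn_gas = 2 − 0 = +2, Q moves away from K toward the side with fewer gas moles, so the system shifts toward the side with more gas moles — to the right.
The forward reaction is endothermic. Raising T favours the endothermic direction — shift to the right.
All effects act in the same direction — net shift to the right.

right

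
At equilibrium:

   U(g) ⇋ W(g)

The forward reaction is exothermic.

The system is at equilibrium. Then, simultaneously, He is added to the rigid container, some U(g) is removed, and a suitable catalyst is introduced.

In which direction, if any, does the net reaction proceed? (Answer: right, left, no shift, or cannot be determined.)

left

At constant volume, adding an inert gas leaves every reacting species' partial pressure unchanged, so Q is unchanged — no shift from this change.
Removing U (g), a reactant, drives the reaction to the left.
A catalyst speeds both forward and reverse rates equally; it changes neither Q nor K — no shift from this change.
Only the nonzero effect(s) matter; the net shift is to the left.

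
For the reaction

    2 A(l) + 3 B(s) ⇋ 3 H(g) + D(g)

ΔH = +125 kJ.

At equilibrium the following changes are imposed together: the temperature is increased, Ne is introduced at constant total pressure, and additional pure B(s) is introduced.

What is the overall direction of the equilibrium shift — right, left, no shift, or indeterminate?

right

The forward reaction is endothermic. Raising T favours the endothermic direction — shift to the right.
Adding inert gas at constant total pressure expands the volume and lowers every reacting partial pressure. With Δn_gas = 4 − 0 = +4, Q moves away from K toward the side with fewer gas moles, so the system shifts toward the side with more gas moles — to the right.
B is a pure solid; its activity is 1 regardless of amount, so Q is unaffected — no shift from this change.
Only the nonzero effect(s) matter; the net shift is to the right.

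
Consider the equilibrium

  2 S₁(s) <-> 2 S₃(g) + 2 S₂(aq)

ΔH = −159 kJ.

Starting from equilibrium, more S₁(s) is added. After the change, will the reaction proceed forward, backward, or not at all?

S₁ is a pure solid; its activity is 1 regardless of amount, so Q is unaffected — no shift from this change.

no shift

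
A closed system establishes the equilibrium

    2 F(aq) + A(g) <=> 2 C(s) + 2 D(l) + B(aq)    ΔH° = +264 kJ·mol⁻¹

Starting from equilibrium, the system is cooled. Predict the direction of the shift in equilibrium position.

left

The forward reaction is endothermic. Lowering T favours the exothermic direction — shift to the left.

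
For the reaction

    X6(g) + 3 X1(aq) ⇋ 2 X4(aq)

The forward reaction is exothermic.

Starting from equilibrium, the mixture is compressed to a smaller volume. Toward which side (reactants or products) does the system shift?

Gas moles: reactants 1, products 0 (Δn_gas = -1). Compression shifts the system toward the side with fewer moles of gas — to the right.

right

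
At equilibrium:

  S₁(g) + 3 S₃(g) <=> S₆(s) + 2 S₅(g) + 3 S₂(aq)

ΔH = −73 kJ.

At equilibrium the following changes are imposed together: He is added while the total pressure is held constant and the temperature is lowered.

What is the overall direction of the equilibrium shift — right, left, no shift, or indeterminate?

cannot be determined

Adding inert gas at constant total pressure expands the volume and lowers every reacting partial pressure. With Δn_gas = 2 − 4 = -2, Q moves away from K toward the side with fewer gas moles, so the system shifts toward the side with more gas moles — to the left.
The forward reaction is exothermic. Lowering T favours the exothermic direction — shift to the right.
The individual effects push in opposite directions; without quantitative information the net direction cannot be determined.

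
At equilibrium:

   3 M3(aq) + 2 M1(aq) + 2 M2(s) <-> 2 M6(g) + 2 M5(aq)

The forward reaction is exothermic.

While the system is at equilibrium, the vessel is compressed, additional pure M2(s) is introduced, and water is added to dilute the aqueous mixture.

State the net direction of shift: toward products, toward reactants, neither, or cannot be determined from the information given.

Gas moles: reactants 0, products 2 (Δn_gas = +2). Compression shifts the system toward the side with fewer moles of gas — to the left.
M2 is a pure solid; its activity is 1 regardless of amount, so Q is unaffected — no shift from this change.
Dilution lowers every aqueous concentration by the same factor. Δn_aq = 2 − 5 = -3, so the system shifts toward the side with more dissolved moles — to the left.
Only the nonzero effect(s) matter; the net shift is to the left.

left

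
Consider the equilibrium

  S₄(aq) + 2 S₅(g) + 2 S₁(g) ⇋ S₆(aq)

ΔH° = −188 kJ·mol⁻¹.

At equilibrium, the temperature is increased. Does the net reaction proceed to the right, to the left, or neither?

The forward reaction is exothermic. Raising T favours the endothermic direction — shift to the left.

left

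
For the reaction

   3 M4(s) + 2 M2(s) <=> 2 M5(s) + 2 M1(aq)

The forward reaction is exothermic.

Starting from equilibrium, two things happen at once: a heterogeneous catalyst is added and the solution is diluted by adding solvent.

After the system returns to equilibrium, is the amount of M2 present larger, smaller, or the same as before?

decreases

A catalyst speeds both forward and reverse rates equally; it changes neither Q nor K — no shift from this change.
Dilution lowers every aqueous concentration by the same factor. Δn_aq = 2 − 0 = +2, so the system shifts toward the side with more dissolved moles — to the right.
The net shift is to the right. M2 is a reactant, so its amount decreases.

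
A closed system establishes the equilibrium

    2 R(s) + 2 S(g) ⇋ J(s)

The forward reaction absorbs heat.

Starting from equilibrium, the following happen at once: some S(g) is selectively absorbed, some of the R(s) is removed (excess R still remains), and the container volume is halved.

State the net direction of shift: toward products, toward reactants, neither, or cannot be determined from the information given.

Removing S (g), a reactant, drives the reaction to the left.
R is a pure solid; its activity is 1 regardless of amount, so Q is unaffected — no shift from this change.
Gas moles: reactants 2, products 0 (Δn_gas = -2). Compression shifts the system toward the side with fewer moles of gas — to the right.
The individual effects push in opposite directions; without quantitative information the net direction cannot be determined.

cannot be determined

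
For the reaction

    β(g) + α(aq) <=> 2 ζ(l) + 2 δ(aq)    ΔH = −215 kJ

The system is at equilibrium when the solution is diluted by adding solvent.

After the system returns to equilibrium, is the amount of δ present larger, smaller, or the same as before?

Dilution lowers every aqueous concentration by the same factor. Δn_aq = 2 − 1 = +1, so the system shifts toward the side with more dissolved moles — to the right.
The net shift is to the right. δ is a product, so its amount increases.

increases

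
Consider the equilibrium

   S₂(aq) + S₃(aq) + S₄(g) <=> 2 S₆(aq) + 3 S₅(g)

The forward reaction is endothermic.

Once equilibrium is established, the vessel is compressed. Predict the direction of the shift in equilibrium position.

Gas moles: reactants 1, products 3 (Δn_gas = +2). Compression shifts the system toward the side with fewer moles of gas — to the left.

left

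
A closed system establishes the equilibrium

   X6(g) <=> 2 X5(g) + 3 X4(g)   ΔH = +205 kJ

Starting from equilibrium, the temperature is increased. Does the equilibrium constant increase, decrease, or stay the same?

K depends on temperature via the van 't Hoff relation. The forward reaction is endothermic, so raising T increases K.

increases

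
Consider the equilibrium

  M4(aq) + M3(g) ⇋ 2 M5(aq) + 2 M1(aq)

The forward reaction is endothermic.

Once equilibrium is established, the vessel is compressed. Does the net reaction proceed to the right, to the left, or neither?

Gas moles: reactants 1, products 0 (Δn_gas = -1). Compression shifts the system toward the side with fewer moles of gas — to the right.

right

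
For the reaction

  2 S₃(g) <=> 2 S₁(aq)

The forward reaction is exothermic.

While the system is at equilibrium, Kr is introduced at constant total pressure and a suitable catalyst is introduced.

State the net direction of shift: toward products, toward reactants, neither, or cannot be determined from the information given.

left

Adding inert gas at constant total pressure expands the volume and lowers every reacting partial pressure. With Δn_gas = 0 − 2 = -2, Q moves away from K toward the side with fewer gas moles, so the system shifts toward the side with more gas moles — to the left.
A catalyst speeds both forward and reverse rates equally; it changes neither Q nor K — no shift from this change.
Only the nonzero effect(s) matter; the net shift is to the left.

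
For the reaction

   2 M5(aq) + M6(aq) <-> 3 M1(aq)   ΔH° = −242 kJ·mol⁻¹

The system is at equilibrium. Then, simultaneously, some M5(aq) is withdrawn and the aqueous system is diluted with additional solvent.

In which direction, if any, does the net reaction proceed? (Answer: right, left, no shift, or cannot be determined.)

left

Removing M5 (aq), a reactant, drives the reaction to the left.
Dilution scales every aqueous concentration by the same factor. Δn_aq = 3 − 3 = 0, so Q is unchanged — no shift.
Only the nonzero effect(s) matter; the net shift is to the left.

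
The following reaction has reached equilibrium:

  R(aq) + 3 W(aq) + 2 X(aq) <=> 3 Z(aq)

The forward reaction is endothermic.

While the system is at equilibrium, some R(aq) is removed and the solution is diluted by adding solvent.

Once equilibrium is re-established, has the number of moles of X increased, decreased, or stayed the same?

Removing R (aq), a reactant, drives the reaction to the left.
Dilution lowers every aqueous concentration by the same factor. Δn_aq = 3 − 6 = -3, so the system shifts toward the side with more dissolved moles — to the left.
The net shift is to the left. X is a reactant, so its amount increases.

increases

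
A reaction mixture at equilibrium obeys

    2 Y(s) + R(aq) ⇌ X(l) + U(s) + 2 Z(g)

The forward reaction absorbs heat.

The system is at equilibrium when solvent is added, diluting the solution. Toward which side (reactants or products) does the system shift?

Dilution lowers every aqueous concentration by the same factor. Δn_aq = 0 − 1 = -1, so the system shifts toward the side with more dissolved moles — to the left.

left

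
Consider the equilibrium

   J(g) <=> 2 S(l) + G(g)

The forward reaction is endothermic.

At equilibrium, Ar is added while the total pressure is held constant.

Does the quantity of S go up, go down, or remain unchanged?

Adding inert gas at constant total pressure expands the volume, scaling every reacting partial pressure by the same factor. Δn_gas = 1 − 1 = 0, so Q is unchanged — no shift.
No net shift occurs, so the amount of S is unchanged.

unchanged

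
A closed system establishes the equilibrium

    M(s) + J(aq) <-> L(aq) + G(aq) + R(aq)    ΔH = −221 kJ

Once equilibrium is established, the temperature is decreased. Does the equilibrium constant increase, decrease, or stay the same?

K depends on temperature via the van 't Hoff relation. The forward reaction is exothermic, so lowering T increases K.

increases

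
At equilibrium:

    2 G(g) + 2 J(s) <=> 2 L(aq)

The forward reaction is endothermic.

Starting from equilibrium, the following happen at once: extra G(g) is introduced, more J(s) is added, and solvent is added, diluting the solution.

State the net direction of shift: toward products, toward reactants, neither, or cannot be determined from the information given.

Adding G (g), a reactant, drives the reaction to the right.
J is a pure solid; its activity is 1 regardless of amount, so Q is unaffected — no shift from this change.
Dilution lowers every aqueous concentration by the same factor. Δn_aq = 2 − 0 = +2, so the system shifts toward the side with more dissolved moles — to the right.
Only the nonzero effect(s) matter; the net shift is to the right.

right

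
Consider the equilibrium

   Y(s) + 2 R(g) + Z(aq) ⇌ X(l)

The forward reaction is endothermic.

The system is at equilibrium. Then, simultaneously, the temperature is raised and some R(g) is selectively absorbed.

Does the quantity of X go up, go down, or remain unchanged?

cannot be determined

The forward reaction is endothermic. Raising T favours the endothermic direction — shift to the right.
Removing R (g), a reactant, drives the reaction to the left.
The two effects oppose each other, so the net shift — and hence the change in X — cannot be determined from the given information.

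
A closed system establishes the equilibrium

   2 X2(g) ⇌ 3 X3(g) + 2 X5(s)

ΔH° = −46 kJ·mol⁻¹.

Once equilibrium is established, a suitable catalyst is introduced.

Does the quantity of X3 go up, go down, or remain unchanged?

unchanged

A catalyst speeds both forward and reverse rates equally; it changes neither Q nor K — no shift from this change.
No net shift occurs, so the amount of X3 is unchanged.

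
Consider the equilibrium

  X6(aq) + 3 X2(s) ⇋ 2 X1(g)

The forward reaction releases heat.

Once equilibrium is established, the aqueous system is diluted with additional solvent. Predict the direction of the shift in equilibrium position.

left

Dilution lowers every aqueous concentration by the same factor. Δn_aq = 0 − 1 = -1, so the system shifts toward the side with more dissolved moles — to the left.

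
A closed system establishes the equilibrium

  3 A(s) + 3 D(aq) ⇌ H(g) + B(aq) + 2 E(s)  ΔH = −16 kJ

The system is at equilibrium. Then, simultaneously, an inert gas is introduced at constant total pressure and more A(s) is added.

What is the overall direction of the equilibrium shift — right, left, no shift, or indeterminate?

Adding inert gas at constant total pressure expands the volume and lowers every reacting partial pressure. With Δn_gas = 1 − 0 = +1, Q moves away from K toward the side with fewer gas moles, so the system shifts toward the side with more gas moles — to the right.
A is a pure solid; its activity is 1 regardless of amount, so Q is unaffected — no shift from this change.
Only the nonzero effect(s) matter; the net shift is to the right.

right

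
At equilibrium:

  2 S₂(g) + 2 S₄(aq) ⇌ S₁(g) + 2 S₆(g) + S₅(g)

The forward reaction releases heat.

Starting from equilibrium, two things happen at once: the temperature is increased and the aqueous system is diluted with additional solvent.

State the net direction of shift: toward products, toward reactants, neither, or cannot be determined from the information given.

left

The forward reaction is exothermic. Raising T favours the endothermic direction — shift to the left.
Dilution lowers every aqueous concentration by the same factor. Δn_aq = 0 − 2 = -2, so the system shifts toward the side with more dissolved moles — to the left.
All effects act in the same direction — net shift to the left.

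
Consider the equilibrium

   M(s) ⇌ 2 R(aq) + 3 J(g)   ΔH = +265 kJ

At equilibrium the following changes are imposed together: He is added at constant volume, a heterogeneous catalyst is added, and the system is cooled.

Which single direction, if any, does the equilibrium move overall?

left

At constant volume, adding an inert gas leaves every reacting species' partial pressure unchanged, so Q is unchanged — no shift from this change.
A catalyst speeds both forward and reverse rates equally; it changes neither Q nor K — no shift from this change.
The forward reaction is endothermic. Lowering T favours the exothermic direction — shift to the left.
Only the nonzero effect(s) matter; the net shift is to the left.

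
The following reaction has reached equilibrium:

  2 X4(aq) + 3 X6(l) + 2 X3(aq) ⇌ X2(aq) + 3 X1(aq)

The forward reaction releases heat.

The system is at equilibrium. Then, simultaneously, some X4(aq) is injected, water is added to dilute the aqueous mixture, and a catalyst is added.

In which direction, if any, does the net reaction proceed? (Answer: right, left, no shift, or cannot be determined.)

Adding X4 (aq), a reactant, drives the reaction to the right.
Dilution scales every aqueous concentration by the same factor. Δn_aq = 4 − 4 = 0, so Q is unchanged — no shift.
A catalyst speeds both forward and reverse rates equally; it changes neither Q nor K — no shift from this change.
Only the nonzero effect(s) matter; the net shift is to the right.

right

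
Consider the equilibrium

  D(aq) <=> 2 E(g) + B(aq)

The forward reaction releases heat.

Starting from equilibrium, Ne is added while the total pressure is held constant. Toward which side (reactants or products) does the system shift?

Adding inert gas at constant total pressure expands the volume and lowers every reacting partial pressure. With Δn_gas = 2 − 0 = +2, Q moves away from K toward the side with fewer gas moles, so the system shifts toward the side with more gas moles — to the right.

right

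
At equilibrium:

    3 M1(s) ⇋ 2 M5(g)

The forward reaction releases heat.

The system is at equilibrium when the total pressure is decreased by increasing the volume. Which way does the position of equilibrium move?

right

Gas moles: reactants 0, products 2 (Δn_gas = +2). Expansion shifts the system toward the side with more moles of gas — to the right.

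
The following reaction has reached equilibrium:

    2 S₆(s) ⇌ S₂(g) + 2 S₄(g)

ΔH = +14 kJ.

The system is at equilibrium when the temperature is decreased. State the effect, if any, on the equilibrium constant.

K depends on temperature via the van 't Hoff relation. The forward reaction is endothermic, so lowering T decreases K.

decreases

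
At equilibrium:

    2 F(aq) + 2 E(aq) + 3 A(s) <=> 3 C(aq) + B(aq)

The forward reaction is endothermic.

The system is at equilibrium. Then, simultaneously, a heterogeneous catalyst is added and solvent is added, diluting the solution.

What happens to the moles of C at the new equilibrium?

A catalyst speeds both forward and reverse rates equally; it changes neither Q nor K — no shift from this change.
Dilution scales every aqueous concentration by the same factor. Δn_aq = 4 − 4 = 0, so Q is unchanged — no shift.
No net shift occurs, so the amount of C is unchanged.

unchanged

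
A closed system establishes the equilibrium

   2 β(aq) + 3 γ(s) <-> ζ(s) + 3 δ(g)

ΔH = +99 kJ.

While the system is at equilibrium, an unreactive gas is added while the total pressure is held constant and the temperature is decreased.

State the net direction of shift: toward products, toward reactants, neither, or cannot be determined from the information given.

Adding inert gas at constant total pressure expands the volume and lowers every reacting partial pressure. With Δn_gas = 3 − 0 = +3, Q moves away from K toward the side with fewer gas moles, so the system shifts toward the side with more gas moles — to the right.
The forward reaction is endothermic. Lowering T favours the exothermic direction — shift to the left.
The individual effects push in opposite directions; without quantitative information the net direction cannot be determined.

cannot be determined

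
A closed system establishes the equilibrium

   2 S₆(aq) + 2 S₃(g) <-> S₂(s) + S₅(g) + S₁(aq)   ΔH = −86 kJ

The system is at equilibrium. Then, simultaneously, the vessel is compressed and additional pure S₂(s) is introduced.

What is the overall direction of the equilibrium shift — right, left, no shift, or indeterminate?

right

Gas moles: reactants 2, products 1 (Δn_gas = -1). Compression shifts the system toward the side with fewer moles of gas — to the right.
S₂ is a pure solid; its activity is 1 regardless of amount, so Q is unaffected — no shift from this change.
Only the nonzero effect(s) matter; the net shift is to the right.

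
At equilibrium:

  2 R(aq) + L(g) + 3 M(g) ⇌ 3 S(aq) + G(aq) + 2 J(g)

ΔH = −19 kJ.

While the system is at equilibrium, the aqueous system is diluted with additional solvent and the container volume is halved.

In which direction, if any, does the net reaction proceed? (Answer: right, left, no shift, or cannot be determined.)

Dilution lowers every aqueous concentration by the same factor. Δn_aq = 4 − 2 = +2, so the system shifts toward the side with more dissolved moles — to the right.
Gas moles: reactants 4, products 2 (Δn_gas = -2). Compression shifts the system toward the side with fewer moles of gas — to the right.
All effects act in the same direction — net shift to the right.

right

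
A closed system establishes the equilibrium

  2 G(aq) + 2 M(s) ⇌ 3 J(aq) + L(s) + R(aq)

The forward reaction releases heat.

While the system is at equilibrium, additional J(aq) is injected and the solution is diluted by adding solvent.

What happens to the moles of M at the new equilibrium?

Adding J (aq), a product, drives the reaction to the left.
Dilution lowers every aqueous concentration by the same factor. Δn_aq = 4 − 2 = +2, so the system shifts toward the side with more dissolved moles — to the right.
The two effects oppose each other, so the net shift — and hence the change in M — cannot be determined from the given information.

cannot be determined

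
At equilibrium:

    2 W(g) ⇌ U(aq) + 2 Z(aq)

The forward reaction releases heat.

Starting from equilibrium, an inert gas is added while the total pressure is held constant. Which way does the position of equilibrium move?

Adding inert gas at constant total pressure expands the volume and lowers every reacting partial pressure. With Δn_gas = 0 − 2 = -2, Q moves away from K toward the side with fewer gas moles, so the system shifts toward the side with more gas moles — to the left.

left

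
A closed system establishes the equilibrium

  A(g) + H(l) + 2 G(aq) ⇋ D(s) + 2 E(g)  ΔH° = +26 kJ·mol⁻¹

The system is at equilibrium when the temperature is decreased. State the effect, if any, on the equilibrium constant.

decreases

K depends on temperature via the van 't Hoff relation. The forward reaction is endothermic, so lowering T decreases K.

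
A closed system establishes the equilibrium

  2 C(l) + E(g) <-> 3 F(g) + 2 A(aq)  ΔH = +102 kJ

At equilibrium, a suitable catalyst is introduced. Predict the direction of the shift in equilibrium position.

no shift

A catalyst speeds both forward and reverse rates equally; it changes neither Q nor K — no shift from this change.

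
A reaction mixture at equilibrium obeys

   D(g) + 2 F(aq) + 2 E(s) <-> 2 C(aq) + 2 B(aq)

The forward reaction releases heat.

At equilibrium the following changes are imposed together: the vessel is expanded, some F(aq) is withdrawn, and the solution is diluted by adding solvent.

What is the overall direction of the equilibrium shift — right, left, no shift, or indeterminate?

Gas moles: reactants 1, products 0 (Δn_gas = -1). Expansion shifts the system toward the side with more moles of gas — to the left.
Removing F (aq), a reactant, drives the reaction to the left.
Dilution lowers every aqueous concentration by the same factor. Δn_aq = 4 − 2 = +2, so the system shifts toward the side with more dissolved moles — to the right.
The individual effects push in opposite directions; without quantitative information the net direction cannot be determined.

cannot be determined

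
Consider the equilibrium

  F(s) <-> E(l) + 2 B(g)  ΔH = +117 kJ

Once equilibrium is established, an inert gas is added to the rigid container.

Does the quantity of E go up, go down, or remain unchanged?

At constant volume, adding an inert gas leaves every reacting species' partial pressure unchanged, so Q is unchanged — no shift from this change.
No net shift occurs, so the amount of E is unchanged.

unchanged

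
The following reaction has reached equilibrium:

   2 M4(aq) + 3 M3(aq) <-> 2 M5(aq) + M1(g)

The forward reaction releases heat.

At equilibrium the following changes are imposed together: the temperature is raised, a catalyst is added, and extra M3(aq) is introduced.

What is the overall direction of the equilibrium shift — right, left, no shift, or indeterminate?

cannot be determined

The forward reaction is exothermic. Raising T favours the endothermic direction — shift to the left.
A catalyst speeds both forward and reverse rates equally; it changes neither Q nor K — no shift from this change.
Adding M3 (aq), a reactant, drives the reaction to the right.
The individual effects push in opposite directions; without quantitative information the net direction cannot be determined.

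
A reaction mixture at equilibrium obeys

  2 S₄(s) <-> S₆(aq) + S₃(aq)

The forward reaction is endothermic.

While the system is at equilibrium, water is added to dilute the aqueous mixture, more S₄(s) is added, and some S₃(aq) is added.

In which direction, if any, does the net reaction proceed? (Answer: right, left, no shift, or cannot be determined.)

Dilution lowers every aqueous concentration by the same factor. Δn_aq = 2 − 0 = +2, so the system shifts toward the side with more dissolved moles — to the right.
S₄ is a pure solid; its activity is 1 regardless of amount, so Q is unaffected — no shift from this change.
Adding S₃ (aq), a product, drives the reaction to the left.
The individual effects push in opposite directions; without quantitative information the net direction cannot be determined.

cannot be determined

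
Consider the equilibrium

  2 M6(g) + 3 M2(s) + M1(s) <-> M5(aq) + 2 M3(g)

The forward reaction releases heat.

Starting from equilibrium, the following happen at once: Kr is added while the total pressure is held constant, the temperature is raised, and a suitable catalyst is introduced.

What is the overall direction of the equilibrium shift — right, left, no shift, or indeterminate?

left

Adding inert gas at constant total pressure expands the volume, scaling every reacting partial pressure by the same factor. Δn_gas = 2 − 2 = 0, so Q is unchanged — no shift.
The forward reaction is exothermic. Raising T favours the endothermic direction — shift to the left.
A catalyst speeds both forward and reverse rates equally; it changes neither Q nor K — no shift from this change.
Only the nonzero effect(s) matter; the net shift is to the left.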